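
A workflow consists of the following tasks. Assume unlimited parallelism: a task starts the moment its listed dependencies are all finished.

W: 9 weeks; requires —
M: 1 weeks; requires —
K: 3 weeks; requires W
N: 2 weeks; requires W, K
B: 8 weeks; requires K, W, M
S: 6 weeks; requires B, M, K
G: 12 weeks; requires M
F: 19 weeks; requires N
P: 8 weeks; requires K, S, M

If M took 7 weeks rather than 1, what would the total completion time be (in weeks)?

Critical path before the change: W→K→B→S→P = 9+3+8+6+8 = 34 giving 34 weeks.
M is off the critical path — its longest chain is 23 weeks, giving 11 of slack.
The critical path is still W→K→B→S→P; finish is now 34 weeks.

34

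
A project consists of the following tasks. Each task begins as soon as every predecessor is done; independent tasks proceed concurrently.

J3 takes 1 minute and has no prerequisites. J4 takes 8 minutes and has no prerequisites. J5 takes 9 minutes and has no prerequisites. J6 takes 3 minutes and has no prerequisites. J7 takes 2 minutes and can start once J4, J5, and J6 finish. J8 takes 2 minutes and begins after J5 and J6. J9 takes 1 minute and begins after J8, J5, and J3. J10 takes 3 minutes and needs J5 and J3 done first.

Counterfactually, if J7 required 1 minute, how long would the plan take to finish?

12

As given, the longest chain is J5→J8→J9 = 9+2+1 = 12, so the finish is 12 minutes.
The longest path through J7 is only 11 minutes, so J7 has float 1.
No other chain overtakes it, so the finish is 12 minutes.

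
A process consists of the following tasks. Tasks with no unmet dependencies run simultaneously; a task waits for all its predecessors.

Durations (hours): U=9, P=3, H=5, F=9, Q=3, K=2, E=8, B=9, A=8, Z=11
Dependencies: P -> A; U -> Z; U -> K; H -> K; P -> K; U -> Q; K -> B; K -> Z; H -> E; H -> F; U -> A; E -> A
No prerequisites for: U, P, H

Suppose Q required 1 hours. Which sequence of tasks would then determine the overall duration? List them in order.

Actual critical path: U→K→Z = 9+2+11 = 22 ⇒ 22 hours.
The longest path through Q is only 12 hours, so Q has float 10.
That remains the longest chain; total 22 hours.

U, K, Z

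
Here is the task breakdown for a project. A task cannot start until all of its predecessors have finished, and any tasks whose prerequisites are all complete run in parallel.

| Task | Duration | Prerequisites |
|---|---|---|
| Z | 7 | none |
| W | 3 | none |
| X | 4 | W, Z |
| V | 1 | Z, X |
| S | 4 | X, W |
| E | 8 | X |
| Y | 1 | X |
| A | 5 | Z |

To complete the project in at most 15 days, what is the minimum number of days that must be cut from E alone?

Current finish: 19 days; target: 15.
E is on every critical path, so each day cut from E cuts the finish by one (this holds down to a finish of 15).
Need 19 − 15 = 4 days off E → E becomes 4 days, finish becomes 15.

4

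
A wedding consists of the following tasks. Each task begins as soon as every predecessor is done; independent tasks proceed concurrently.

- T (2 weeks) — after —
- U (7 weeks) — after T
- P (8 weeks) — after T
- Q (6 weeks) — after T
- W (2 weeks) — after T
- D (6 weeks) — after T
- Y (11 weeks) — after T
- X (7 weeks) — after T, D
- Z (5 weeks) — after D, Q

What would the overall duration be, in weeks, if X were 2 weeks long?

13

Actual critical path: T→D→X = 2+6+7 = 15 ⇒ 15 weeks.
X lies on that path, so at 2 weeks the path becomes 10 weeks.
New critical path: T→Q→Z = 2+6+5 = 13 ⇒ 13 weeks.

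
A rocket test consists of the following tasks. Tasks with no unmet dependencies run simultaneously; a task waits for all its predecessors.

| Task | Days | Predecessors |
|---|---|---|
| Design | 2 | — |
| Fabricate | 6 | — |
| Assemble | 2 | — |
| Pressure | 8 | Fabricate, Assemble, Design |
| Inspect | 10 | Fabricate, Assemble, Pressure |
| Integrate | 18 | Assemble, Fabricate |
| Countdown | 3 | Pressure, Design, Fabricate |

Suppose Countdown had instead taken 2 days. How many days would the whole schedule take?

Actual critical path: Fabricate→Pressure→Inspect = 6+8+10 = 24 ⇒ 24 days.
Countdown has 7 days of float (longest path through it is 17).
No other chain overtakes it, so the finish is 24 days.

24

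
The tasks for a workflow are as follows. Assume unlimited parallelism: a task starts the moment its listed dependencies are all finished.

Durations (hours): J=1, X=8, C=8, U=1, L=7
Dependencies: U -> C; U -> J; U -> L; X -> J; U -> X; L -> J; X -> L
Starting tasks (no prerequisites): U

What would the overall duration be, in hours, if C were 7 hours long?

17

Critical path before the change: U→X→L→J = 1+8+7+1 = 17 giving 17 hours.
C is off the critical path — its longest chain is 9 hours, giving 8 of slack.
That remains the longest chain; total 17 hours.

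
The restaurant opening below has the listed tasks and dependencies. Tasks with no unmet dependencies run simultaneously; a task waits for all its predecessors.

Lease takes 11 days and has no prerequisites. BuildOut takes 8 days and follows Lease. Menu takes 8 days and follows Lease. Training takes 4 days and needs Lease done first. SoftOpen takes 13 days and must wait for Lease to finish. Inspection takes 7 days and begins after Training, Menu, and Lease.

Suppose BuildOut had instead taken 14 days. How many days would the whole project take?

26

Critical path before the change: Lease→Menu→Inspection = 11+8+7 = 26 giving 26 days.
BuildOut has 7 days of float (longest path through it is 19).
The critical path is still Lease→Menu→Inspection; finish is now 26 days.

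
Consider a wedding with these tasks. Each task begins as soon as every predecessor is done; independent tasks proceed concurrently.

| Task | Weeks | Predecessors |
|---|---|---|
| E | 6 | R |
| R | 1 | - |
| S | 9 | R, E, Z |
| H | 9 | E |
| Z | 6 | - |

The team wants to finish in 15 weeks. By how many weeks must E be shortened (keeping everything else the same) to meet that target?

1

Current finish: 16 weeks; target: 15.
E is on every critical path, so each week cut from E cuts the finish by one (this holds down to a finish of 15).
Need 16 − 15 = 1 week off E → E becomes 5 weeks, finish becomes 15.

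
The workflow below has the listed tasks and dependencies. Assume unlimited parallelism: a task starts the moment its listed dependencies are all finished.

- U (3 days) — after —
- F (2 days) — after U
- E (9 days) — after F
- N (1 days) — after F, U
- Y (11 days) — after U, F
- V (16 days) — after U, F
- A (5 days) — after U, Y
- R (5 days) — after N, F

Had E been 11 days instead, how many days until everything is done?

Critical path before the change: U→F→Y→A = 3+2+11+5 = 21 giving 21 days.
The longest path through E is only 14 days, so E has float 7.
That remains the longest chain; total 21 days.

21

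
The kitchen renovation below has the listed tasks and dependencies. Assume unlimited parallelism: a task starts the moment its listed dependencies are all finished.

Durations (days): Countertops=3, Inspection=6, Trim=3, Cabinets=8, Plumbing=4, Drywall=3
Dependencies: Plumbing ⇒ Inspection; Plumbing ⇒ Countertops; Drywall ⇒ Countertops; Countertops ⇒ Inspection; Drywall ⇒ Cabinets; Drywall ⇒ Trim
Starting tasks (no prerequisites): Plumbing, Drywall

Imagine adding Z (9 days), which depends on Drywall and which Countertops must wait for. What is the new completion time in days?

Originally the plan takes 13 days.
With Z inserted, Countertops now waits for max(Drywall, Plumbing, Z).
New critical path: Drywall→Z→Countertops→Inspection = 3+9+3+6 = 21 ⇒ 21 days.

21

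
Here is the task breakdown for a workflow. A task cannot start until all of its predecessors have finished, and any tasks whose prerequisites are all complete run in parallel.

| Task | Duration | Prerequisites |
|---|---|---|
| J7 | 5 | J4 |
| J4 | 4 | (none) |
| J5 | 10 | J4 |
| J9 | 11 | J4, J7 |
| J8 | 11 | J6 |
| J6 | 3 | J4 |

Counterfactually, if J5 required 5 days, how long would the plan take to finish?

Baseline: J4→J7→J9 = 4+5+11 = 20 → 20 days.
The longest path through J5 is only 14 days, so J5 has float 6.
That remains the longest chain; total 20 days.

20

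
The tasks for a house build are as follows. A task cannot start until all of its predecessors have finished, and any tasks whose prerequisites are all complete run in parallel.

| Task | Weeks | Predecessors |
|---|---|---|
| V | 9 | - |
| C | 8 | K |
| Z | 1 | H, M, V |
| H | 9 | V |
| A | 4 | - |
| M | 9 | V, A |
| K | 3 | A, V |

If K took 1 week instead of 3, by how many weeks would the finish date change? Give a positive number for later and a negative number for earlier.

-1

Actual critical path: V→K→C = 9+3+8 = 20 ⇒ 20 weeks.
K lies on that path, so at 1 week the path becomes 18 weeks.
Now V→H→Z = 9+9+1 = 19 is longest, so the finish becomes 19 weeks.
Change in finish: 19 − 20 = -1 weeks.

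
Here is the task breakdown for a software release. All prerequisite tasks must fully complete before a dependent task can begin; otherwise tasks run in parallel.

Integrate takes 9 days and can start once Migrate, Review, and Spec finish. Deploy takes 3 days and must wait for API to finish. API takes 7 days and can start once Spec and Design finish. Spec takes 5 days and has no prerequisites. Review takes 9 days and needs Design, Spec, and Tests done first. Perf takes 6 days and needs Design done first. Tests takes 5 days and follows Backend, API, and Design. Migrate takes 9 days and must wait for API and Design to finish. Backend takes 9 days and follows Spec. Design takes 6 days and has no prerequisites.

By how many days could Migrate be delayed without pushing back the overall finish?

6

Critical path: Spec→Backend→Tests→Review→Integrate = 5+9+5+9+9 = 37, so the finish is 37 days.
Migrate finishes as early as 22 and must finish by 28.
Slack of Migrate = 19 − 13 = 6 days.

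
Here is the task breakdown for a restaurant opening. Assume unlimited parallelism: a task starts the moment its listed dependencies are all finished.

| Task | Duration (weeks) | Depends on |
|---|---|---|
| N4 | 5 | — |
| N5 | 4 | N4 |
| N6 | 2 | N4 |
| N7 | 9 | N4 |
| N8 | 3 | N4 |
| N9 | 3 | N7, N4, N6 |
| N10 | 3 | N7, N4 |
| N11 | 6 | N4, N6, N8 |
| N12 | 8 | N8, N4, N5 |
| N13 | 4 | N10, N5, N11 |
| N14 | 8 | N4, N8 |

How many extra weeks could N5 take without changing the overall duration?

4

Critical path: N4→N7→N10→N13 = 5+9+3+4 = 21, so the finish is 21 weeks.
N5 finishes as early as 9 and must finish by 13.
Float = 21 − 17 = 4.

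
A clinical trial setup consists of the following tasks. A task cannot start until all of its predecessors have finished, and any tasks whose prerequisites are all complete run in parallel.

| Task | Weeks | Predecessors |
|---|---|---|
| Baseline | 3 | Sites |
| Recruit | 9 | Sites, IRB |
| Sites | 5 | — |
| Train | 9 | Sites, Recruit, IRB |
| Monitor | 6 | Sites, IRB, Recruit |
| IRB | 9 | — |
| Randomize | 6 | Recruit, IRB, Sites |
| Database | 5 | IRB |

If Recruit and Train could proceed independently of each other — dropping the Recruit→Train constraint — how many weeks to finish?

24

With the dependency in place, IRB→Recruit→Train = 9+9+9 = 27 sets the finish at 27 weeks.
Without Recruit→Train, Train's earliest start moves from 18 to 9.
After: IRB→Recruit→Randomize = 9+9+6 = 24 → 24 weeks.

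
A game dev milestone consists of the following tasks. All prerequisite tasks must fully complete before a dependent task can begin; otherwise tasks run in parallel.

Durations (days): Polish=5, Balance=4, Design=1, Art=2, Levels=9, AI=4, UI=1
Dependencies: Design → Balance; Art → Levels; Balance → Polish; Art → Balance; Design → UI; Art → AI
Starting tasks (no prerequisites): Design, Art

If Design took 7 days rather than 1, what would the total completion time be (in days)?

16

Actual critical path: Art→Levels = 2+9 = 11 ⇒ 11 days.
Design is off the critical path — its longest chain is 10 days, giving 1 of slack.
New critical path: Design→Balance→Polish = 7+4+5 = 16 ⇒ 16 days.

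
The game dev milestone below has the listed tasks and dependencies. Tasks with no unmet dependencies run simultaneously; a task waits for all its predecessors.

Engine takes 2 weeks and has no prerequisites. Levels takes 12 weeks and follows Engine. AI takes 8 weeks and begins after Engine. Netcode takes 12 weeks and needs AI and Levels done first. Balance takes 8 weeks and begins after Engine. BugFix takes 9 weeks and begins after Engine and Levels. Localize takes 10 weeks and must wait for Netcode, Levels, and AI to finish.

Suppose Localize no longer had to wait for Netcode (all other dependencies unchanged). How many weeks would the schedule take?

26

Original critical path: Engine→Levels→Netcode→Localize = 2+12+12+10 = 36 ⇒ 36 weeks.
Without Netcode→Localize, Localize's earliest start moves from 26 to 14.
After: Engine→Levels→Netcode = 2+12+12 = 26 → 26 weeks.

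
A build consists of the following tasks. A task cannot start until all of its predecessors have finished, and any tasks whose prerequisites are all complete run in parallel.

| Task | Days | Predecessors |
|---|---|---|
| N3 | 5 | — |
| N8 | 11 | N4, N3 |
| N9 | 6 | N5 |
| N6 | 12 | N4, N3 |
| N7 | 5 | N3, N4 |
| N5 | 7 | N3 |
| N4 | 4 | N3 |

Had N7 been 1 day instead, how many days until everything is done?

21

As given, the longest chain is N3→N4→N6 = 5+4+12 = 21, so the finish is 21 days.
N7 has 7 days of float (longest path through it is 14).
No other chain overtakes it, so the finish is 21 days.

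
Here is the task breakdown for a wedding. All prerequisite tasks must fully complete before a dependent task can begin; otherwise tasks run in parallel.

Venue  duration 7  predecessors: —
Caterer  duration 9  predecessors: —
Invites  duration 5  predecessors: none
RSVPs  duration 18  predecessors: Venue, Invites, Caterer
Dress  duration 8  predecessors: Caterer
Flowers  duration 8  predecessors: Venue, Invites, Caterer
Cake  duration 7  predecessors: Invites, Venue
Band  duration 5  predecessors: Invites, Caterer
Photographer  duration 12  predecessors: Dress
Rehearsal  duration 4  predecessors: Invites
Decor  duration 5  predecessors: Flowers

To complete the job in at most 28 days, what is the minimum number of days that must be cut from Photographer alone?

Current finish: 29 days; target: 28.
Photographer is on every critical path, so each day cut from Photographer cuts the finish by one (this holds down to a finish of 27).
Need 29 − 28 = 1 day off Photographer → Photographer becomes 11 days, finish becomes 28.

1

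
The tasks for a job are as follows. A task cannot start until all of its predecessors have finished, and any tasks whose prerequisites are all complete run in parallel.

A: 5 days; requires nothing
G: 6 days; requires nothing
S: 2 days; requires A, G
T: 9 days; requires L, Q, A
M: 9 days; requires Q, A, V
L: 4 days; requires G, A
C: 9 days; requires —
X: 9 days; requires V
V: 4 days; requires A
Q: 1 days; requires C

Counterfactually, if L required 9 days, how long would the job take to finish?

Baseline: G→L→T = 6+4+9 = 19 → 19 days.
Since L is critical, the +5 change carries straight to that chain (now 24 days).
The critical path is still G→L→T; finish is now 24 days.

24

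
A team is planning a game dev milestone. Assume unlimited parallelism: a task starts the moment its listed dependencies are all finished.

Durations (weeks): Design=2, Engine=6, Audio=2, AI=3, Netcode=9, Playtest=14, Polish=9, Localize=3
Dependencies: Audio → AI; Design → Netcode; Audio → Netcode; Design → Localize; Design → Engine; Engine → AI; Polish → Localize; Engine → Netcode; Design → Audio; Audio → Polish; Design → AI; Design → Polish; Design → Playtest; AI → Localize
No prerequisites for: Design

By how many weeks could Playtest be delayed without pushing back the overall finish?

1

The longest chain is Design→Engine→Netcode = 2+6+9 = 17; overall finish 17 weeks.
Longest path through Playtest: 16 weeks (earliest finish 16, latest finish 17).
Float = 17 − 16 = 1.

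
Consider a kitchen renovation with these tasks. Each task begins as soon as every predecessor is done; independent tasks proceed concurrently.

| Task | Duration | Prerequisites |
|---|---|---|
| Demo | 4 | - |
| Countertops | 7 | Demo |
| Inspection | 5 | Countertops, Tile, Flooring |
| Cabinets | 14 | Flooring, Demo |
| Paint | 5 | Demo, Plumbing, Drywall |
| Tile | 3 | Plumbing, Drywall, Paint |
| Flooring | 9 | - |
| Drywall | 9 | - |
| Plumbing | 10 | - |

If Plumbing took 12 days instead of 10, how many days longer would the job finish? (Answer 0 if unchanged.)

Actual critical path: Plumbing→Paint→Tile→Inspection = 10+5+3+5 = 23 ⇒ 23 days.
Plumbing lies on that path, so at 12 days the path becomes 25 days.
That remains the longest chain; total 25 days.
Change in finish: 25 − 23 = +2 days.

2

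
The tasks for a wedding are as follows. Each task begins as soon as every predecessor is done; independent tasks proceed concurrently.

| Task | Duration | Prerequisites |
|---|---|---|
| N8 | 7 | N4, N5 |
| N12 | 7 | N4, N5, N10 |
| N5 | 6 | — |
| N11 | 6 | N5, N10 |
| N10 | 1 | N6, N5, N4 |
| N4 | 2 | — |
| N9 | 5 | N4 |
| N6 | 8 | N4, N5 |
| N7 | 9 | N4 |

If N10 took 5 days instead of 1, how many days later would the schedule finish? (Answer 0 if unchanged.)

4

As given, the longest chain is N5→N6→N10→N12 = 6+8+1+7 = 22, so the finish is 22 days.
N10 lies on that path, so at 5 days the path becomes 26 days.
That remains the longest chain; total 26 days.
Change in finish: 26 − 22 = +4 days.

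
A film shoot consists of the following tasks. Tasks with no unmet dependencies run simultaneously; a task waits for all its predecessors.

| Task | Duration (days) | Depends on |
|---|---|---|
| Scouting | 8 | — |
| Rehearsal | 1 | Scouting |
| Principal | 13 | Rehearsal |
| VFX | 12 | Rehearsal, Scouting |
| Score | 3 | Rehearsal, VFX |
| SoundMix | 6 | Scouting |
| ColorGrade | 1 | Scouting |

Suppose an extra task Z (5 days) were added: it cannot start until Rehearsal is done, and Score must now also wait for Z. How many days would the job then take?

24

Originally the job takes 24 days.
With Z inserted, Score now waits for max(Rehearsal, VFX, Z).
New critical path: Scouting→Rehearsal→VFX→Score = 8+1+12+3 = 24 ⇒ 24 days.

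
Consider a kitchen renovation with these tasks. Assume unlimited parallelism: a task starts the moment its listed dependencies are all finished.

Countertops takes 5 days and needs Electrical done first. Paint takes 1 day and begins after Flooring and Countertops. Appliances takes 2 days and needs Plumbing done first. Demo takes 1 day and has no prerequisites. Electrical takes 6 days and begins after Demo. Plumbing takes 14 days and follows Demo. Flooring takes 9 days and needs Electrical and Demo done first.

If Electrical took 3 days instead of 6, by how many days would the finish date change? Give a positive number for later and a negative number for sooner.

Baseline: Demo→Electrical→Flooring→Paint = 1+6+9+1 = 17 → 17 days.
Since Electrical is critical, the -3 change carries straight to that chain (now 14 days).
The binding chain switches to Demo→Plumbing→Appliances = 1+14+2 = 17; finish 17 days.
Change in finish: 17 − 17 = +0 days.

0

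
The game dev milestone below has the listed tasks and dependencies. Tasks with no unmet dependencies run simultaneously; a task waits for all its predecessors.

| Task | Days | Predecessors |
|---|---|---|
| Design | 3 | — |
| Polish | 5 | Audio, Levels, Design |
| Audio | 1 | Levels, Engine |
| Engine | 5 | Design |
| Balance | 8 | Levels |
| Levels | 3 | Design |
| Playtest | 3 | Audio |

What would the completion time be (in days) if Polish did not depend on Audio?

Original critical path: Design→Engine→Audio→Polish = 3+5+1+5 = 14 ⇒ 14 days.
Without Audio→Polish, Polish's earliest start moves from 9 to 6.
New critical path: Design→Levels→Balance = 3+3+8 = 14 ⇒ 14 days.

14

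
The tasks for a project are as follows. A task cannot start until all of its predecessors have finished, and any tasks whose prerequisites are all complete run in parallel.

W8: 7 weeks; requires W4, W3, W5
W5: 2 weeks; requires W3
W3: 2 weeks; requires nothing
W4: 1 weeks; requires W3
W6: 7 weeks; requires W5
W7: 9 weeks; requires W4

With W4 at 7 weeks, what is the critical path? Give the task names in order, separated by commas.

Baseline: W3→W4→W7 = 2+1+9 = 12 → 12 weeks.
W4 is on the critical path; changing it to 7 makes that path 18 weeks.
The critical path is still W3→W4→W7; finish is now 18 weeks.

W3, W4, W7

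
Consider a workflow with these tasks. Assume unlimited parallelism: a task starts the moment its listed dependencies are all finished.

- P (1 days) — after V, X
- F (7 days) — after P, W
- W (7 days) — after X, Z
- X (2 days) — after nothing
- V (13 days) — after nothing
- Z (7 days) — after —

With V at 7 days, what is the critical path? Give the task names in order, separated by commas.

The binding path is V→P→F = 13+1+7 = 21; finish at 21 days.
Since V is critical, the -6 change carries straight to that chain (now 15 days).
Now Z→W→F = 7+7+7 = 21 is longest, so the finish becomes 21 days.

Z, W, F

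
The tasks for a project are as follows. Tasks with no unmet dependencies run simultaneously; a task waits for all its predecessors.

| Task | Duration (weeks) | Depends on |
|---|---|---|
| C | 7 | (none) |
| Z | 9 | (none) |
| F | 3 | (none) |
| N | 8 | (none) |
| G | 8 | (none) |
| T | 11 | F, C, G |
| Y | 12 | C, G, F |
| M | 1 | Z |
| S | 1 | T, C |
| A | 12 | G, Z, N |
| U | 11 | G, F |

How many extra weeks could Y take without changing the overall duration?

Z→A = 9+12 = 21 sets the makespan at 21 weeks.
Longest path through Y: 20 weeks (earliest finish 20, latest finish 21).
Float = 21 − 20 = 1.

1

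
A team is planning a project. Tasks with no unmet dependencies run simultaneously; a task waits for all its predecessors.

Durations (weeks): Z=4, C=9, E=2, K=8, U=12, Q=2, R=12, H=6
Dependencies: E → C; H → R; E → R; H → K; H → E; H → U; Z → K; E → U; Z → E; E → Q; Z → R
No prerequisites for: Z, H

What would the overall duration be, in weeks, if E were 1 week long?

Critical path before the change: H→E→R = 6+2+12 = 20 giving 20 weeks.
E lies on that path, so at 1 week the path becomes 19 weeks.
No other chain overtakes it, so the finish is 19 weeks.

19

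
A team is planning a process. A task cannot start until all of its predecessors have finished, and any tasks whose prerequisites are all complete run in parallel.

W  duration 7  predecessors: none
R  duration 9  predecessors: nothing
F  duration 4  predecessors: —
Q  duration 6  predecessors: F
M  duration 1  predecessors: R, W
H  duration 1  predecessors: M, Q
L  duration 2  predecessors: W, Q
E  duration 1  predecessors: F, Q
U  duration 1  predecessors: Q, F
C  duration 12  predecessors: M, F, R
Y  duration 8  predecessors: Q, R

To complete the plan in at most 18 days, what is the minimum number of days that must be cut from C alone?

4

Current finish: 22 days; target: 18.
C is on every critical path, so each day cut from C cuts the finish by one (this holds down to a finish of 18).
Need 22 − 18 = 4 days off C → C becomes 8 days, finish becomes 18.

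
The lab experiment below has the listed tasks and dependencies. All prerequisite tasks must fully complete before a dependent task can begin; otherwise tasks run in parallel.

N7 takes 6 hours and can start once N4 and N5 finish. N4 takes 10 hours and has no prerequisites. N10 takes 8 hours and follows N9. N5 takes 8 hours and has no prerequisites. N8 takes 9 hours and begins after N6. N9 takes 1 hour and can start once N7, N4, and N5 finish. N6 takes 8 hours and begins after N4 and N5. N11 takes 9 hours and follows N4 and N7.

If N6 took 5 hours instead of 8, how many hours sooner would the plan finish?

The binding path is N4→N6→N8 = 10+8+9 = 27; finish at 27 hours.
Since N6 is critical, the -3 change carries straight to that chain (now 24 hours).
The binding chain switches to N4→N7→N9→N10 = 10+6+1+8 = 25; finish 25 hours.
Change in finish: 25 − 27 = -2 hours.

2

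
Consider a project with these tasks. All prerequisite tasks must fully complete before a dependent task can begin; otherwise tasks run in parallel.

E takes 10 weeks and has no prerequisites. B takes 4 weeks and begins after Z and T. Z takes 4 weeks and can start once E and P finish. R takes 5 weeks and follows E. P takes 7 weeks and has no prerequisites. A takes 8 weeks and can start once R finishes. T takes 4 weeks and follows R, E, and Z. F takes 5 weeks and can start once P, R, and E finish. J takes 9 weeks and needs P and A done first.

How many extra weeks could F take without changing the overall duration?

12

E→R→A→J = 10+5+8+9 = 32 sets the makespan at 32 weeks.
F finishes as early as 20 and must finish by 32.
Float = 32 − 20 = 12.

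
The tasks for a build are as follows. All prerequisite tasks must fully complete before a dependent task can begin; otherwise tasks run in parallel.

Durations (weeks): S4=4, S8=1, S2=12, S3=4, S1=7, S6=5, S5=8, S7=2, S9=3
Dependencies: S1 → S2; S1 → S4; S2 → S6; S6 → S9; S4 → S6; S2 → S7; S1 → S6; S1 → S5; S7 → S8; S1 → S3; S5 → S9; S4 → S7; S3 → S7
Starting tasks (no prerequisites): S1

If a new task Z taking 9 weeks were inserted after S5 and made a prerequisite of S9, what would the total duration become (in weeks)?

Originally the plan takes 27 weeks.
With Z inserted, S9 now waits for max(S5, S6, Z).
New critical path: S1→S2→S6→S9 = 7+12+5+3 = 27 ⇒ 27 weeks.

27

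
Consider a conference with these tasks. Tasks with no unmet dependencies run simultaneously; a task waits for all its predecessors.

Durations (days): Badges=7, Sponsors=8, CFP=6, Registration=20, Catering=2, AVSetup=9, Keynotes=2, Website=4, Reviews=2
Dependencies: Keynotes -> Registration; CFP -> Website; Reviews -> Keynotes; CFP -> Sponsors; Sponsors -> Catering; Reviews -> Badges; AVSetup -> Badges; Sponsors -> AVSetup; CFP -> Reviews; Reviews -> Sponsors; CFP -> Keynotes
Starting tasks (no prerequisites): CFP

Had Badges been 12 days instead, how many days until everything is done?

37

The binding path is CFP→Reviews→Sponsors→AVSetup→Badges = 6+2+8+9+7 = 32; finish at 32 days.
Badges is on the critical path; changing it to 12 makes that path 37 days.
That remains the longest chain; total 37 days.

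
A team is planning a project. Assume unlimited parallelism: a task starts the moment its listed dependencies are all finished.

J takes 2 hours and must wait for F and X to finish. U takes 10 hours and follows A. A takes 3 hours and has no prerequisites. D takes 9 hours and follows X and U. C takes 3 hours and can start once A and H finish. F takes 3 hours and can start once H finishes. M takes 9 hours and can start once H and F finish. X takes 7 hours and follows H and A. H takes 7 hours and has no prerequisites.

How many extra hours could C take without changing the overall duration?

Critical path: H→X→D = 7+7+9 = 23, so the finish is 23 hours.
C finishes as early as 10 and must finish by 23.
Float = 23 − 10 = 13.

13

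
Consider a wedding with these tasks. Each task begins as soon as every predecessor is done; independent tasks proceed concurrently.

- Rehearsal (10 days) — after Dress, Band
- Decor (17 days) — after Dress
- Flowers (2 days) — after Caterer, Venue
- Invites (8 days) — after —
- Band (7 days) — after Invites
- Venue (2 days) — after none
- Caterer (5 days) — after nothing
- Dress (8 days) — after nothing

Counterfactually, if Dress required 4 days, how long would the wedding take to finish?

As given, the longest chain is Dress→Decor = 8+17 = 25, so the finish is 25 days.
Dress lies on that path, so at 4 days the path becomes 21 days.
New critical path: Invites→Band→Rehearsal = 8+7+10 = 25 ⇒ 25 days.

25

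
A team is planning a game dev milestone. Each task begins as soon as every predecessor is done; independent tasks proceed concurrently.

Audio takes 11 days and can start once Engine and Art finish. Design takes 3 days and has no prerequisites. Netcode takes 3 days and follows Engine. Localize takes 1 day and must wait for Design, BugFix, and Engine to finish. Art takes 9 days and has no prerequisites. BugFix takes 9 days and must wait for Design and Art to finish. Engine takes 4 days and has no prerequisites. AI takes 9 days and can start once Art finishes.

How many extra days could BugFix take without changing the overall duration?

1

The longest chain is Art→Audio = 9+11 = 20; overall finish 20 days.
BugFix finishes as early as 18 and must finish by 19.
Slack of BugFix = 10 − 9 = 1 day.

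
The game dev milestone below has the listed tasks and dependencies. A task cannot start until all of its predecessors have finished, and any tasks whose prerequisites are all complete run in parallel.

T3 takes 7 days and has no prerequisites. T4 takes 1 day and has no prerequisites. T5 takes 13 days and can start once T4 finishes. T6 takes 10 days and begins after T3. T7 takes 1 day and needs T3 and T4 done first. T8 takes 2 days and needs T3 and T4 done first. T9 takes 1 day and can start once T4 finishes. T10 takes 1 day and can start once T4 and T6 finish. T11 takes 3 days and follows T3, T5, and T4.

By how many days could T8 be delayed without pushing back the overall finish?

9

T3→T6→T10 = 7+10+1 = 18 sets the makespan at 18 days.
Longest path through T8: 9 days (earliest finish 9, latest finish 18).
Float = 18 − 9 = 9.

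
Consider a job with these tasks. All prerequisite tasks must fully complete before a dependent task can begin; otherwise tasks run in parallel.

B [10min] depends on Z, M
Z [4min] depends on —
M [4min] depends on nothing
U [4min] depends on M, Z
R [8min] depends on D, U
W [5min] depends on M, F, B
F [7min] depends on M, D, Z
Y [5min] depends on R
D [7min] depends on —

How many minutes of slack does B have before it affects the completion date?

The longest chain is Z→U→R→Y = 4+4+8+5 = 21; overall finish 21 minutes.
The longest chain containing B totals 19 minutes.
Slack of B = 6 − 4 = 2 minutes.

2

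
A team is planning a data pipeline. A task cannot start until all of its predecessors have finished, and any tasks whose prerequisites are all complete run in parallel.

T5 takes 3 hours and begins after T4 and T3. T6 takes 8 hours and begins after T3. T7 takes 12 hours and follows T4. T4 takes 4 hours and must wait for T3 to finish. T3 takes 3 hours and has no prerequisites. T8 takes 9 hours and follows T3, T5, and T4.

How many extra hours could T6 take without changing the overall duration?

T3→T4→T5→T8 = 3+4+3+9 = 19 sets the makespan at 19 hours.
T6 finishes as early as 11 and must finish by 19.
Slack of T6 = 11 − 3 = 8 hours.

8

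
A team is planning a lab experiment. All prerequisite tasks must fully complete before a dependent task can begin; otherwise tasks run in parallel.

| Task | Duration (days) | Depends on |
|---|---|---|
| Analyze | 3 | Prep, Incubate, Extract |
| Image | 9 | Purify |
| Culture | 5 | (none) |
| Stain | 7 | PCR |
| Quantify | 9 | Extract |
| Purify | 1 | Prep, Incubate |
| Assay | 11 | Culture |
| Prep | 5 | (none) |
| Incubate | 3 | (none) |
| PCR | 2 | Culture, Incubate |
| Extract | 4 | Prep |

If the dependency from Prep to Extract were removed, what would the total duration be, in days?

Before: longest chain Prep→Extract→Quantify = 5+4+9 = 18, finish 18.
Without Prep→Extract, Extract's earliest start moves from 5 to 0.
New critical path: Culture→Assay = 5+11 = 16 ⇒ 16 days.

16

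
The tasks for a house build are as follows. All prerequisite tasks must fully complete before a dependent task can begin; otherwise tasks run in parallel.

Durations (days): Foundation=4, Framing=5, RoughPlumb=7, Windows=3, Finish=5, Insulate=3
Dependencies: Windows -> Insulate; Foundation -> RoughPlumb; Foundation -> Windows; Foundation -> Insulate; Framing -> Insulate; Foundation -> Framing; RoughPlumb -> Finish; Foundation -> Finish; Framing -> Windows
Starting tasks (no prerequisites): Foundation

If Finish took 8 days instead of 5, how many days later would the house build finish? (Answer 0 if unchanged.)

Baseline: Foundation→RoughPlumb→Finish = 4+7+5 = 16 → 16 days.
Since Finish is critical, the +3 change carries straight to that chain (now 19 days).
The critical path is still Foundation→RoughPlumb→Finish; finish is now 19 days.
Change in finish: 19 − 16 = +3 days.

3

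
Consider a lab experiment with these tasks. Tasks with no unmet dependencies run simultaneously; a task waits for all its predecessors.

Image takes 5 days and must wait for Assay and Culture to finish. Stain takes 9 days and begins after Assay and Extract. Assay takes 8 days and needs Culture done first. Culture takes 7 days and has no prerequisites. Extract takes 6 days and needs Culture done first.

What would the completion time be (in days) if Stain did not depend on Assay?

22

Original critical path: Culture→Assay→Stain = 7+8+9 = 24 ⇒ 24 days.
Without Assay→Stain, Stain's earliest start moves from 15 to 13.
After: Culture→Extract→Stain = 7+6+9 = 22 → 22 days.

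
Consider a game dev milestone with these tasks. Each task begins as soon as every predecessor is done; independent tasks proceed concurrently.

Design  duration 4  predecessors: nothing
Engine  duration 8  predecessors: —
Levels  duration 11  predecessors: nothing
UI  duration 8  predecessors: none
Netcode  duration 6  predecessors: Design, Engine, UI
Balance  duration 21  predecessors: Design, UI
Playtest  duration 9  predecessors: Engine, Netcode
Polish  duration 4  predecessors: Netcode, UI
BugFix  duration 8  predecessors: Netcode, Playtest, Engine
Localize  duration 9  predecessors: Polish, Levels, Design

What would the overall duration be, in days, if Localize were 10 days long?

31

The binding path is Engine→Netcode→Playtest→BugFix = 8+6+9+8 = 31; finish at 31 days.
The longest path through Localize is only 27 days, so Localize has float 4.
The critical path is still Engine→Netcode→Playtest→BugFix; finish is now 31 days.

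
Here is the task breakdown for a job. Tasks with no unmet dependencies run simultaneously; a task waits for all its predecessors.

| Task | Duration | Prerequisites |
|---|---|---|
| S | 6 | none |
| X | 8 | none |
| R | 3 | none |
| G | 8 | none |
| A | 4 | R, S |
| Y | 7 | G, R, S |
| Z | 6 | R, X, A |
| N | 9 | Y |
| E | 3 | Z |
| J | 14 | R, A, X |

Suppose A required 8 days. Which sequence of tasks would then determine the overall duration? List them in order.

Baseline: S→A→J = 6+4+14 = 24 → 24 days.
A is on the critical path; changing it to 8 makes that path 28 days.
No other chain overtakes it, so the finish is 28 days.

S, A, J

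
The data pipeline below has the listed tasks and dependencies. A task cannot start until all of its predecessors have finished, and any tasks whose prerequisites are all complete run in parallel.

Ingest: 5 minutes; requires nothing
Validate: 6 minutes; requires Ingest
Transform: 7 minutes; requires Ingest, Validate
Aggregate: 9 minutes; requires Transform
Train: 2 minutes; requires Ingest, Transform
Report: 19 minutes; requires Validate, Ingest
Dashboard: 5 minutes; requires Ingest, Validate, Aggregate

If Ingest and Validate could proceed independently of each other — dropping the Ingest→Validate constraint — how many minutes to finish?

Before: longest chain Ingest→Validate→Transform→Aggregate→Dashboard = 5+6+7+9+5 = 32, finish 32.
Without Ingest→Validate, Validate's earliest start moves from 5 to 0.
After: Validate→Transform→Aggregate→Dashboard = 6+7+9+5 = 27 → 27 minutes.

27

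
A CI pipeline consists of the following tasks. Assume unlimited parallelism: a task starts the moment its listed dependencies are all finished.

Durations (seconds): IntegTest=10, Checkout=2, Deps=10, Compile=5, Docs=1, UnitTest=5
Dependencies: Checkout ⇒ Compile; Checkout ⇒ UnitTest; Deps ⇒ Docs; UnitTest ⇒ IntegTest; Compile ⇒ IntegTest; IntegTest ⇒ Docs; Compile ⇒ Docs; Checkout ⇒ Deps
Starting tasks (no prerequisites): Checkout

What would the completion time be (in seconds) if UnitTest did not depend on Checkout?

18

Before: longest chain Checkout→Compile→IntegTest→Docs = 2+5+10+1 = 18, finish 18.
Without Checkout→UnitTest, UnitTest's earliest start moves from 2 to 0.
New critical path: Checkout→Compile→IntegTest→Docs = 2+5+10+1 = 18 ⇒ 18 seconds.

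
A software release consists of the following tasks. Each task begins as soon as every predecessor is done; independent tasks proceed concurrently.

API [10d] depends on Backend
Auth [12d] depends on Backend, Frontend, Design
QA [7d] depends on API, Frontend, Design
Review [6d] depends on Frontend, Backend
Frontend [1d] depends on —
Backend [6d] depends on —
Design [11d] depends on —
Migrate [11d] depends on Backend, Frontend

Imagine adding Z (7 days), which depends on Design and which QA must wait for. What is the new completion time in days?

25

Originally the schedule takes 23 days.
With Z inserted, QA now waits for max(API, Frontend, Design, Z).
New critical path: Design→Z→QA = 11+7+7 = 25 ⇒ 25 days.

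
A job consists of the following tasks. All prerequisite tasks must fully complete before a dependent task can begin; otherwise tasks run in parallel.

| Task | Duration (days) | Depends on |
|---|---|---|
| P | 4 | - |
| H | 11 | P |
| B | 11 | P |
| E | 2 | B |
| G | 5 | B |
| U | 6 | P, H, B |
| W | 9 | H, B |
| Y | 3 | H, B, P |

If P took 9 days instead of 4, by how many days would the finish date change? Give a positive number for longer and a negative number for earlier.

Critical path before the change: P→H→W = 4+11+9 = 24 giving 24 days.
P lies on that path, so at 9 days the path becomes 29 days.
That remains the longest chain; total 29 days.
Change in finish: 29 − 24 = +5 days.

5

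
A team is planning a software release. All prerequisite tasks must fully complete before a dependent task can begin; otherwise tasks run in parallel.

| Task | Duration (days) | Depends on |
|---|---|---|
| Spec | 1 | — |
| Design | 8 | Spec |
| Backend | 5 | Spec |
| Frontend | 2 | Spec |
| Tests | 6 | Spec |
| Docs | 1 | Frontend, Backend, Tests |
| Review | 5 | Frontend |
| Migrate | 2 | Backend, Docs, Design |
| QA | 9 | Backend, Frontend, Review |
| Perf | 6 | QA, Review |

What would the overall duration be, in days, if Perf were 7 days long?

24

Actual critical path: Spec→Frontend→Review→QA→Perf = 1+2+5+9+6 = 23 ⇒ 23 days.
Since Perf is critical, the +1 change carries straight to that chain (now 24 days).
That remains the longest chain; total 24 days.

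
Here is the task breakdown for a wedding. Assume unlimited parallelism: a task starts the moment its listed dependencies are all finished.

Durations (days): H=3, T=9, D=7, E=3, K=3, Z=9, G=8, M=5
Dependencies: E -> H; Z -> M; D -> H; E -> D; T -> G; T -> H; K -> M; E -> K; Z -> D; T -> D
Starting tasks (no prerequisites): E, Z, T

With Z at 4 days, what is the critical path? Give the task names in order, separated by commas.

T, D, H

The binding path is Z→D→H = 9+7+3 = 19; finish at 19 days.
Z lies on that path, so at 4 days the path becomes 14 days.
Now T→D→H = 9+7+3 = 19 is longest, so the finish becomes 19 days.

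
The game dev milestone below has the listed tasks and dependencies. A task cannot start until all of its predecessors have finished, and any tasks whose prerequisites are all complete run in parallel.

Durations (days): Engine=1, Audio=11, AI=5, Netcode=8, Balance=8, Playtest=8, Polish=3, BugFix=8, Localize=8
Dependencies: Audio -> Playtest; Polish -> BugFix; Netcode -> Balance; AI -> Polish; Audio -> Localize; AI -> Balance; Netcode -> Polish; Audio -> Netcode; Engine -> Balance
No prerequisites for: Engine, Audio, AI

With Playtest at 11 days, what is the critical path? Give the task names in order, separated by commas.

Audio, Netcode, Polish, BugFix

Actual critical path: Audio→Netcode→Polish→BugFix = 11+8+3+8 = 30 ⇒ 30 days.
Playtest is off the critical path — its longest chain is 19 days, giving 11 of slack.
No other chain overtakes it, so the finish is 30 days.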